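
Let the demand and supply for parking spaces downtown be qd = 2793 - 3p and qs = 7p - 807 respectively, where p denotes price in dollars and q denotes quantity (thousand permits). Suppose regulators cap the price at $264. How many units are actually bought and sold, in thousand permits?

1041

Without the control the market clears where 2793 - 3p = 7p - 807, i.e. p* = 360 and q* = 1713.
The ceiling of 264 is below the equilibrium price 360, so it binds.
At p = 264: qd = 2793 - 3·264 = 2001 and qs = 7·264 - 807 = 1041.
The quantity actually transacted is the short side, supply: 1041.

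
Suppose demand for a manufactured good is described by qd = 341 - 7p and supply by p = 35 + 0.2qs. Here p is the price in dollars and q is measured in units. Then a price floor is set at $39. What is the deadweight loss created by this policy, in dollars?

Rearranging supply gives qs = 5p - 175. In a free market, 341 - 7p = 5p - 175 gives the equilibrium p* = 43, q* = 40.
The floor of 39 is below the equilibrium price 43, so it is not binding; the market clears at p* = 43, q* = 40.
Since the control does not bind, no trades are prevented and deadweight loss is zero.

0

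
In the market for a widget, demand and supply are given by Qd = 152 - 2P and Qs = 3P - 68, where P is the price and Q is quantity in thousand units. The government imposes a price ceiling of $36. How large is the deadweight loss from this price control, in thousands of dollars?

240

Equilibrium: 152 - 2P = 3P - 68, so 220 = 5P and P* = 44, Q* = 64.
Because the ceiling (36) lies below the market-clearing price, it is binding.
At P = 36: Qd = 152 - 2·36 = 80 and Qs = 3·36 - 68 = 40.
Quantity traded falls to 40. At Q = 40 the demand price is (152 - 40)/2 = 56 and the supply price is (68 + 40)/3 = 36.
Deadweight loss = ½ · (56 - 36) · (64 - 40) = ½ · 20 · 24 = 240.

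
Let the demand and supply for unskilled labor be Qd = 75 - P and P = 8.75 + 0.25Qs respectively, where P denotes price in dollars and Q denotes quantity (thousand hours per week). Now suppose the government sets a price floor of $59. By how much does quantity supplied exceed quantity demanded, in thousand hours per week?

Rearranging supply gives Qs = 4P - 35. Setting quantity demanded equal to quantity supplied, 75 - P = 4P - 35, gives P* = 22 and Q* = 53.
Since 59 > 22, the floor is binding.
At P = 59: Qd = 75 - 59 = 16 and Qs = 4·59 - 35 = 201.
Surplus = Qs - Qd = 201 - 16 = 185.

185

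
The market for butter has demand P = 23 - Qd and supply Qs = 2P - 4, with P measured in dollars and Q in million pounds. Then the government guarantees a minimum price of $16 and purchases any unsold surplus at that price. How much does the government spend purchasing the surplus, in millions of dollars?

336

Rearranging demand gives Qd = 23 - P. In a free market, 23 - P = 2P - 4 gives the equilibrium P* = 9, Q* = 14.
Because the floor (16) lies above the market-clearing price, it is binding.
At P = 16: Qd = 23 - 16 = 7 and Qs = 2·16 - 4 = 28.
Surplus = Qs - Qd = 21.
Government expenditure = surplus × support price = 21 × 16 = 336.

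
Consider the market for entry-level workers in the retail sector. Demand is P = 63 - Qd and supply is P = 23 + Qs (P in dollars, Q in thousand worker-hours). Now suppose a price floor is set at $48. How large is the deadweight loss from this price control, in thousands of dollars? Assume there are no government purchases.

25

Rearranging demand gives Qd = 63 - P; rearranging supply gives Qs = P - 23. Setting quantity demanded equal to quantity supplied, 63 - P = P - 23, gives P* = 43 and Q* = 20.
Since 48 > 43, the floor is binding.
At P = 48: Qd = 63 - 48 = 15 and Qs = 48 - 23 = 25.
Quantity traded falls to 15. At Q = 15 the demand price is 63 - 15 = 48 and the supply price is 23 + 15 = 38.
Deadweight loss = ½ · (48 - 38) · (20 - 15) = ½ · 10 · 5 = 25.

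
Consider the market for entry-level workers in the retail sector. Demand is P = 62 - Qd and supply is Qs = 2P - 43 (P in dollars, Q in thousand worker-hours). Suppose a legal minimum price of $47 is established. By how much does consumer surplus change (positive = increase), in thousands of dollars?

Rearranging demand gives Qd = 62 - P. Equilibrium: 62 - P = 2P - 43, so 105 = 3P and P* = 35, Q* = 27.
The floor of 47 is above the equilibrium price 35, so it binds.
At P = 47: Qd = 62 - 47 = 15 and Qs = 2·47 - 43 = 51.
Consumer surplus without the control is ½ · (62 - 35) · 27 = 364.5.
With the floor, consumers buy 15 units at 47, so CS = ½ · (62 - 47) · 15 = 112.5.
Change in consumer surplus = 112.5 - 364.5 = -252.

-252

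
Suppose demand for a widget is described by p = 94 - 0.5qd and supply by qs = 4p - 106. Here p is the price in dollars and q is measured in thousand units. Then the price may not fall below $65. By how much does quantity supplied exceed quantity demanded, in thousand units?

Rearranging demand gives qd = 188 - 2p. Setting quantity demanded equal to quantity supplied, 188 - 2p = 4p - 106, gives p* = 49 and q* = 90.
The floor of 65 is above the equilibrium price 49, so it binds.
At p = 65: qd = 188 - 2·65 = 58 and qs = 4·65 - 106 = 154.
Surplus = qs - qd = 154 - 58 = 96.

96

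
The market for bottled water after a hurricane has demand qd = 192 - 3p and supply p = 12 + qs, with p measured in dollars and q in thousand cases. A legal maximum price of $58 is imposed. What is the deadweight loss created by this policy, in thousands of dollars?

Rearranging supply gives qs = p - 12. Without the control the market clears where 192 - 3p = p - 12, i.e. p* = 51 and q* = 39.
Since 58 is above p* = 51, the ceiling does not bind and the free-market outcome prevails.
Since the control does not bind, no trades are prevented and deadweight loss is zero.

0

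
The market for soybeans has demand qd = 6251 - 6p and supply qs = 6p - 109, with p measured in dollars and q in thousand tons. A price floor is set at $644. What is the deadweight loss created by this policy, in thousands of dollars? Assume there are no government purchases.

Equilibrium: 6251 - 6p = 6p - 109, so 6360 = 12p and p* = 530, q* = 3071.
Because the floor (644) lies above the market-clearing price, it is binding.
At p = 644: qd = 6251 - 6·644 = 2387 and qs = 6·644 - 109 = 3755.
Quantity traded falls to 2387. At q = 2387 the demand price is (6251 - 2387)/6 = 644 and the supply price is (109 + 2387)/6 = 416.
Deadweight loss = ½ · (644 - 416) · (3071 - 2387) = ½ · 228 · 684 = 77976.

77976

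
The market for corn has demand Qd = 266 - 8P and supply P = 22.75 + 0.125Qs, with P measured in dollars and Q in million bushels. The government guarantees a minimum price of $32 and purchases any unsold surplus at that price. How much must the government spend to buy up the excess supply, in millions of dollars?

2048

Rearranging supply gives Qs = 8P - 182. Setting quantity demanded equal to quantity supplied, 266 - 8P = 8P - 182, gives P* = 28 and Q* = 42.
Because the floor (32) lies above the market-clearing price, it is binding.
At P = 32: Qd = 266 - 8·32 = 10 and Qs = 8·32 - 182 = 74.
Surplus = Qs - Qd = 64.
Government expenditure = surplus × support price = 64 × 32 = 2048.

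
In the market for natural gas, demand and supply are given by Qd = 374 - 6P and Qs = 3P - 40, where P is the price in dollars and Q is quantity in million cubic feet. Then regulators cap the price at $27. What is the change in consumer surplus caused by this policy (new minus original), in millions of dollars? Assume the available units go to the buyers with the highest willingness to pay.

Setting quantity demanded equal to quantity supplied, 374 - 6P = 3P - 40, gives P* = 46 and Q* = 98.
Since 27 < 46, the ceiling is binding.
At P = 27: Qd = 374 - 6·27 = 212 and Qs = 3·27 - 40 = 41.
Consumer surplus without the control is ½ · (187/3 - 46) · 98 = 2401/3.
With the ceiling, 41 units are sold at 27 (assume they go to the highest-value buyers). The demand price at Q = 41 is 55.5, so CS = ½ · [(187/3 - 27) + (55.5 - 27)] · 41 = 15703/12.
Change in consumer surplus = 15703/12 - 2401/3 = 508.25.

508.25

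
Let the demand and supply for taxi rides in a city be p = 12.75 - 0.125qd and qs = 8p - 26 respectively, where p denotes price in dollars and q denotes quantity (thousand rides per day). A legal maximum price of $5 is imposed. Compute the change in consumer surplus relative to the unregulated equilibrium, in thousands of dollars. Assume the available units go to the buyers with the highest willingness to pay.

Rearranging demand gives qd = 102 - 8p. Setting quantity demanded equal to quantity supplied, 102 - 8p = 8p - 26, gives p* = 8 and q* = 38.
Since 5 < 8, the ceiling is binding.
At p = 5: qd = 102 - 8·5 = 62 and qs = 8·5 - 26 = 14.
Consumer surplus without the control is ½ · (12.75 - 8) · 38 = 90.25.
With the ceiling, 14 units are sold at 5 (assume they go to the highest-value buyers). The demand price at q = 14 is 11, so CS = ½ · [(12.75 - 5) + (11 - 5)] · 14 = 96.25.
Change in consumer surplus = 96.25 - 90.25 = 6.

6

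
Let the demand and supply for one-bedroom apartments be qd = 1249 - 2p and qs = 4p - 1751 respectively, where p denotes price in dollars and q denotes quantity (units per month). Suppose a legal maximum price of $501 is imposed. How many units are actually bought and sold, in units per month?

249

Setting quantity demanded equal to quantity supplied, 1249 - 2p = 4p - 1751, gives p* = 500 and q* = 249.
The ceiling of 501 is above the equilibrium price 500, so it is not binding; the market clears at p* = 500, q* = 249.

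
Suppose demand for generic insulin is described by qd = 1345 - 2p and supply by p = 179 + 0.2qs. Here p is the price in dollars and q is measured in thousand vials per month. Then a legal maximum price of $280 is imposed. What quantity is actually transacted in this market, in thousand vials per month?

505

Rearranging supply gives qs = 5p - 895. Setting quantity demanded equal to quantity supplied, 1345 - 2p = 5p - 895, gives p* = 320 and q* = 705.
The ceiling of 280 is below the equilibrium price 320, so it binds.
At p = 280: qd = 1345 - 2·280 = 785 and qs = 5·280 - 895 = 505.
The quantity actually transacted is the short side, supply: 505.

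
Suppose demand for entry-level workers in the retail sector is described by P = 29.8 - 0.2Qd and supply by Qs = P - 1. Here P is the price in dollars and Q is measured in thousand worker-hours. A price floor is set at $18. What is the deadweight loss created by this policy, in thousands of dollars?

Rearranging demand gives Qd = 149 - 5P. In a free market, 149 - 5P = P - 1 gives the equilibrium P* = 25, Q* = 24.
The floor of 18 is below the equilibrium price 25, so it is not binding; the market clears at P* = 25, Q* = 24.
Since the control does not bind, no trades are prevented and deadweight loss is zero.

0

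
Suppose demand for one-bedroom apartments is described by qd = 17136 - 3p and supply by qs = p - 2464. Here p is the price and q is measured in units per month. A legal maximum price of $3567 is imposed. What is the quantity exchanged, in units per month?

Setting quantity demanded equal to quantity supplied, 17136 - 3p = p - 2464, gives p* = 4900 and q* = 2436.
Since 3567 < 4900, the ceiling is binding.
At p = 3567: qd = 17136 - 3·3567 = 6435 and qs = 3567 - 2464 = 1103.
The quantity actually transacted is the short side, supply: 1103.

1103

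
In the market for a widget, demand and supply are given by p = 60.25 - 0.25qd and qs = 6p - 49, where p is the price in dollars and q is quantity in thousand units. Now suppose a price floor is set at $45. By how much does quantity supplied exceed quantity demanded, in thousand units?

160

Rearranging demand gives qd = 241 - 4p. Without the control the market clears where 241 - 4p = 6p - 49, i.e. p* = 29 and q* = 125.
Since 45 > 29, the floor is binding.
At p = 45: qd = 241 - 4·45 = 61 and qs = 6·45 - 49 = 221.
Surplus = qs - qd = 221 - 61 = 160.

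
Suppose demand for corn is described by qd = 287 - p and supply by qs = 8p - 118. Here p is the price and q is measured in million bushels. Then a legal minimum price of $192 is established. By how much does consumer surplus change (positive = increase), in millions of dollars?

Without the control the market clears where 287 - p = 8p - 118, i.e. p* = 45 and q* = 242.
Because the floor (192) lies above the market-clearing price, it is binding.
At p = 192: qd = 287 - 192 = 95 and qs = 8·192 - 118 = 1418.
Consumer surplus without the control is ½ · (287 - 45) · 242 = 29282.
With the floor, consumers buy 95 units at 192, so CS = ½ · (287 - 192) · 95 = 4512.5.
Change in consumer surplus = 4512.5 - 29282 = -24769.5.

-24769.5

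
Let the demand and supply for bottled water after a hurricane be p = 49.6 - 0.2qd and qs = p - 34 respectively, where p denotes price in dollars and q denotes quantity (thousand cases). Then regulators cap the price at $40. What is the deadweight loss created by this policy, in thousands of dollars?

Rearranging demand gives qd = 248 - 5p. Setting quantity demanded equal to quantity supplied, 248 - 5p = p - 34, gives p* = 47 and q* = 13.
Because the ceiling (40) lies below the market-clearing price, it is binding.
At p = 40: qd = 248 - 5·40 = 48 and qs = 40 - 34 = 6.
Quantity traded falls to 6. At q = 6 the demand price is (248 - 6)/5 = 48.4 and the supply price is 34 + 6 = 40.
Deadweight loss = ½ · (48.4 - 40) · (13 - 6) = ½ · 8.4 · 7 = 29.4.

29.4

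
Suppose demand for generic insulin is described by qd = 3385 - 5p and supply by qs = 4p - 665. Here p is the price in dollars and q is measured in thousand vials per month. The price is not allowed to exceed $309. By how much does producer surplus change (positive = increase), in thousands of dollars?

-120273

In a free market, 3385 - 5p = 4p - 665 gives the equilibrium p* = 450, q* = 1135.
Since 309 < 450, the ceiling is binding.
At p = 309: qd = 3385 - 5·309 = 1840 and qs = 4·309 - 665 = 571.
Producer surplus without the control is ½ · (450 - 166.25) · 1135 = 161028.125.
With the ceiling, producers sell 571 units at 309, so PS = ½ · (309 - 166.25) · 571 = 40755.125.
Change in producer surplus = 40755.125 - 161028.125 = -120273.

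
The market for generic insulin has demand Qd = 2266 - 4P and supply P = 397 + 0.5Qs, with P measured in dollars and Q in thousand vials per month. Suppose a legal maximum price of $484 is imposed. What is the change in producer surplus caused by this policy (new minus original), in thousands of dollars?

-5200

Rearranging supply gives Qs = 2P - 794. In a free market, 2266 - 4P = 2P - 794 gives the equilibrium P* = 510, Q* = 226.
Because the ceiling (484) lies below the market-clearing price, it is binding.
At P = 484: Qd = 2266 - 4·484 = 330 and Qs = 2·484 - 794 = 174.
Producer surplus without the control is ½ · (510 - 397) · 226 = 12769.
With the ceiling, producers sell 174 units at 484, so PS = ½ · (484 - 397) · 174 = 7569.
Change in producer surplus = 7569 - 12769 = -5200.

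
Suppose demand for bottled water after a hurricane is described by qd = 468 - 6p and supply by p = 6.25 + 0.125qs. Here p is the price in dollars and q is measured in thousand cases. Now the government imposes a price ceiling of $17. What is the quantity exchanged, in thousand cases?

Rearranging supply gives qs = 8p - 50. Without the control the market clears where 468 - 6p = 8p - 50, i.e. p* = 37 and q* = 246.
Because the ceiling (17) lies below the market-clearing price, it is binding.
At p = 17: qd = 468 - 6·17 = 366 and qs = 8·17 - 50 = 86.
The quantity actually transacted is the short side, supply: 86.

86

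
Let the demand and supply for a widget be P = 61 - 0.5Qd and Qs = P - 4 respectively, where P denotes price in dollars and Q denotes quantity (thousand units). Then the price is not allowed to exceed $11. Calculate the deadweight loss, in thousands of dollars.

Rearranging demand gives Qd = 122 - 2P. Without the control the market clears where 122 - 2P = P - 4, i.e. P* = 42 and Q* = 38.
The ceiling of 11 is below the equilibrium price 42, so it binds.
At P = 11: Qd = 122 - 2·11 = 100 and Qs = 11 - 4 = 7.
Quantity traded falls to 7. At Q = 7 the demand price is (122 - 7)/2 = 57.5 and the supply price is 4 + 7 = 11.
Deadweight loss = ½ · (57.5 - 11) · (38 - 7) = ½ · 46.5 · 31 = 720.75.

720.75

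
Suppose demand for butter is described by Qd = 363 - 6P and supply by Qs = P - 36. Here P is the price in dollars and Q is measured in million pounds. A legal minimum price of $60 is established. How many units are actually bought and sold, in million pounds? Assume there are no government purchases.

Equilibrium: 363 - 6P = P - 36, so 399 = 7P and P* = 57, Q* = 21.
Since 60 > 57, the floor is binding.
At P = 60: Qd = 363 - 6·60 = 3 and Qs = 60 - 36 = 24.
The quantity actually transacted is the short side, demand: 3.

3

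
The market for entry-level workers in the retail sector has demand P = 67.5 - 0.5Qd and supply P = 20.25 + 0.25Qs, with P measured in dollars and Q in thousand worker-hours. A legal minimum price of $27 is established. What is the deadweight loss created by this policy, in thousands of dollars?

0

Rearranging demand gives Qd = 135 - 2P; rearranging supply gives Qs = 4P - 81. In a free market, 135 - 2P = 4P - 81 gives the equilibrium P* = 36, Q* = 63.
The floor of 27 is below the equilibrium price 36, so it is not binding; the market clears at P* = 36, Q* = 63.
Since the control does not bind, no trades are prevented and deadweight loss is zero.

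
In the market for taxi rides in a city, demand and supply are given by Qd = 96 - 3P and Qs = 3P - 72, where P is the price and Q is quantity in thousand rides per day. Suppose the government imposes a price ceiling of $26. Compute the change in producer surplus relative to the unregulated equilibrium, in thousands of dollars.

-18

In a free market, 96 - 3P = 3P - 72 gives the equilibrium P* = 28, Q* = 12.
Because the ceiling (26) lies below the market-clearing price, it is binding.
At P = 26: Qd = 96 - 3·26 = 18 and Qs = 3·26 - 72 = 6.
Producer surplus without the control is ½ · (28 - 24) · 12 = 24.
With the ceiling, producers sell 6 units at 26, so PS = ½ · (26 - 24) · 6 = 6.
Change in producer surplus = 6 - 24 = -18.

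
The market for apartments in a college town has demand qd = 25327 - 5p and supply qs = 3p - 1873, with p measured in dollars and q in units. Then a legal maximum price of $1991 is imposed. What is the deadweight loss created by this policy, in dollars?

Setting quantity demanded equal to quantity supplied, 25327 - 5p = 3p - 1873, gives p* = 3400 and q* = 8327.
Since 1991 < 3400, the ceiling is binding.
At p = 1991: qd = 25327 - 5·1991 = 15372 and qs = 3·1991 - 1873 = 4100.
Quantity traded falls to 4100. At q = 4100 the demand price is (25327 - 4100)/5 = 4245.4 and the supply price is (1873 + 4100)/3 = 1991.
Deadweight loss = ½ · (4245.4 - 1991) · (8327 - 4100) = ½ · 2254.4 · 4227 = 4764674.4.

4764674.4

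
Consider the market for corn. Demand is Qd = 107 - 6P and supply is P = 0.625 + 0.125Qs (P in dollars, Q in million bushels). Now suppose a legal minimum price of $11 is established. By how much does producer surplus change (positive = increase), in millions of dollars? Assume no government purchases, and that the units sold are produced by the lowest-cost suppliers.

Rearranging supply gives Qs = 8P - 5. Without the control the market clears where 107 - 6P = 8P - 5, i.e. P* = 8 and Q* = 59.
Since 11 > 8, the floor is binding.
At P = 11: Qd = 107 - 6·11 = 41 and Qs = 8·11 - 5 = 83.
Producer surplus without the control is ½ · (8 - 0.625) · 59 = 217.5625.
With the floor, 41 units are sold at 11. The supply price at Q = 41 is 5.75, so PS = ½ · [(11 - 0.625) + (11 - 5.75)] · 41 = 320.3125.
Change in producer surplus = 320.3125 - 217.5625 = 102.75.

102.75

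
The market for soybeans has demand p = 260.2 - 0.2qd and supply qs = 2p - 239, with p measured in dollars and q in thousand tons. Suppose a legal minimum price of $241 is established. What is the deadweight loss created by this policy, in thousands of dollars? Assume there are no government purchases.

3858.75

Rearranging demand gives qd = 1301 - 5p. Setting quantity demanded equal to quantity supplied, 1301 - 5p = 2p - 239, gives p* = 220 and q* = 201.
The floor of 241 is above the equilibrium price 220, so it binds.
At p = 241: qd = 1301 - 5·241 = 96 and qs = 2·241 - 239 = 243.
Quantity traded falls to 96. At q = 96 the demand price is (1301 - 96)/5 = 241 and the supply price is (239 + 96)/2 = 167.5.
Deadweight loss = ½ · (241 - 167.5) · (201 - 96) = ½ · 73.5 · 105 = 3858.75.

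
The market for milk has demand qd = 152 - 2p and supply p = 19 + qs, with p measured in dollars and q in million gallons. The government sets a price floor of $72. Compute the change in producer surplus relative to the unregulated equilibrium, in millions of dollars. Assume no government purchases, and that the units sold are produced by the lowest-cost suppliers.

Rearranging supply gives qs = p - 19. Setting quantity demanded equal to quantity supplied, 152 - 2p = p - 19, gives p* = 57 and q* = 38.
Because the floor (72) lies above the market-clearing price, it is binding.
At p = 72: qd = 152 - 2·72 = 8 and qs = 72 - 19 = 53.
Producer surplus without the control is ½ · (57 - 19) · 38 = 722.
With the floor, 8 units are sold at 72. The supply price at q = 8 is 27, so PS = ½ · [(72 - 19) + (72 - 27)] · 8 = 392.
Change in producer surplus = 392 - 722 = -330.

-330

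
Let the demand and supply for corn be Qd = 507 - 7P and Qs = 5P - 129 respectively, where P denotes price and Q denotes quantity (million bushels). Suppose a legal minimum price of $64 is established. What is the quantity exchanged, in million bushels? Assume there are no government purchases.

59

Equilibrium: 507 - 7P = 5P - 129, so 636 = 12P and P* = 53, Q* = 136.
Because the floor (64) lies above the market-clearing price, it is binding.
At P = 64: Qd = 507 - 7·64 = 59 and Qs = 5·64 - 129 = 191.
The quantity actually transacted is the short side, demand: 59.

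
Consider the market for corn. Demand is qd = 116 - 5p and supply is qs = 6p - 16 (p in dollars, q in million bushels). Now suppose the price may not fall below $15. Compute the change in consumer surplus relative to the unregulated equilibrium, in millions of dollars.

Setting quantity demanded equal to quantity supplied, 116 - 5p = 6p - 16, gives p* = 12 and q* = 56.
Since 15 > 12, the floor is binding.
At p = 15: qd = 116 - 5·15 = 41 and qs = 6·15 - 16 = 74.
Consumer surplus without the control is ½ · (23.2 - 12) · 56 = 313.6.
With the floor, consumers buy 41 units at 15, so CS = ½ · (23.2 - 15) · 41 = 168.1.
Change in consumer surplus = 168.1 - 313.6 = -145.5.

-145.5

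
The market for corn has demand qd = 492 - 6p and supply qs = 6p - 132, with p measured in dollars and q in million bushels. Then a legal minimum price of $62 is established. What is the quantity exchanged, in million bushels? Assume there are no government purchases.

120

Setting quantity demanded equal to quantity supplied, 492 - 6p = 6p - 132, gives p* = 52 and q* = 180.
Because the floor (62) lies above the market-clearing price, it is binding.
At p = 62: qd = 492 - 6·62 = 120 and qs = 6·62 - 132 = 240.
The quantity actually transacted is the short side, demand: 120.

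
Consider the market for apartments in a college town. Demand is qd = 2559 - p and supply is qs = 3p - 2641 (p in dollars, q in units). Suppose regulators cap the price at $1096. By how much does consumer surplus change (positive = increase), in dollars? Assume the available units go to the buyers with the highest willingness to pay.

-55284

Setting quantity demanded equal to quantity supplied, 2559 - p = 3p - 2641, gives p* = 1300 and q* = 1259.
The ceiling of 1096 is below the equilibrium price 1300, so it binds.
At p = 1096: qd = 2559 - 1096 = 1463 and qs = 3·1096 - 2641 = 647.
Consumer surplus without the control is ½ · (2559 - 1300) · 1259 = 792540.5.
With the ceiling, 647 units are sold at 1096 (assume they go to the highest-value buyers). The demand price at q = 647 is 1912, so CS = ½ · [(2559 - 1096) + (1912 - 1096)] · 647 = 737256.5.
Change in consumer surplus = 737256.5 - 792540.5 = -55284.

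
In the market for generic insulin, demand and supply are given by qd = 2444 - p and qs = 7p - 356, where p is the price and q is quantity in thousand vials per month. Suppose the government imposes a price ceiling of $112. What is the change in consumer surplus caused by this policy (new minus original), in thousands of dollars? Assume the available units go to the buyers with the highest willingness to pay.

-1285914

Without the control the market clears where 2444 - p = 7p - 356, i.e. p* = 350 and q* = 2094.
The ceiling of 112 is below the equilibrium price 350, so it binds.
At p = 112: qd = 2444 - 112 = 2332 and qs = 7·112 - 356 = 428.
Consumer surplus without the control is ½ · (2444 - 350) · 2094 = 2192418.
With the ceiling, 428 units are sold at 112 (assume they go to the highest-value buyers). The demand price at q = 428 is 2016, so CS = ½ · [(2444 - 112) + (2016 - 112)] · 428 = 906504.
Change in consumer surplus = 906504 - 2192418 = -1285914.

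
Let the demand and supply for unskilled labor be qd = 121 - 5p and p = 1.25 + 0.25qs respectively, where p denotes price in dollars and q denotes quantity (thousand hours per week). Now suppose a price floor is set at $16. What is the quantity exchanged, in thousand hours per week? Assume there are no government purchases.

41

Rearranging supply gives qs = 4p - 5. In a free market, 121 - 5p = 4p - 5 gives the equilibrium p* = 14, q* = 51.
Because the floor (16) lies above the market-clearing price, it is binding.
At p = 16: qd = 121 - 5·16 = 41 and qs = 4·16 - 5 = 59.
The quantity actually transacted is the short side, demand: 41.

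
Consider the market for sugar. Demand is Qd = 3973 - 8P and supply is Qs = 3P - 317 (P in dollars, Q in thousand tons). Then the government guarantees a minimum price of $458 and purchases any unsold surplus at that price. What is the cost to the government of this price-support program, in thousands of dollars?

342584

Setting quantity demanded equal to quantity supplied, 3973 - 8P = 3P - 317, gives P* = 390 and Q* = 853.
Since 458 > 390, the floor is binding.
At P = 458: Qd = 3973 - 8·458 = 309 and Qs = 3·458 - 317 = 1057.
Surplus = Qs - Qd = 748.
Government expenditure = surplus × support price = 748 × 458 = 342584.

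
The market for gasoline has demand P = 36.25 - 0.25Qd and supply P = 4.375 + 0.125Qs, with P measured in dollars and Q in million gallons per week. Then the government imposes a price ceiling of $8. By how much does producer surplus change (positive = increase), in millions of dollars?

-399

Rearranging demand gives Qd = 145 - 4P; rearranging supply gives Qs = 8P - 35. Equilibrium: 145 - 4P = 8P - 35, so 180 = 12P and P* = 15, Q* = 85.
Since 8 < 15, the ceiling is binding.
At P = 8: Qd = 145 - 4·8 = 113 and Qs = 8·8 - 35 = 29.
Producer surplus without the control is ½ · (15 - 4.375) · 85 = 451.5625.
With the ceiling, producers sell 29 units at 8, so PS = ½ · (8 - 4.375) · 29 = 52.5625.
Change in producer surplus = 52.5625 - 451.5625 = -399.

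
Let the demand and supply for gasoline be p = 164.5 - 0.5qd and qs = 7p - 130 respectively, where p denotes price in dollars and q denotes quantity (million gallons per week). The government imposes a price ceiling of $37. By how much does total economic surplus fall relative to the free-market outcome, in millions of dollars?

Rearranging demand gives qd = 329 - 2p. Equilibrium: 329 - 2p = 7p - 130, so 459 = 9p and p* = 51, q* = 227.
Because the ceiling (37) lies below the market-clearing price, it is binding.
At p = 37: qd = 329 - 2·37 = 255 and qs = 7·37 - 130 = 129.
Quantity traded falls to 129. At q = 129 the demand price is (329 - 129)/2 = 100 and the supply price is (130 + 129)/7 = 37.
Deadweight loss = ½ · (100 - 37) · (227 - 129) = ½ · 63 · 98 = 3087.

3087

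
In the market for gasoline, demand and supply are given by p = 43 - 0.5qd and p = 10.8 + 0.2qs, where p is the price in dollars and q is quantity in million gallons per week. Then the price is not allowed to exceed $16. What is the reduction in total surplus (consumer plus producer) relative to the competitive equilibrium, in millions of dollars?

Rearranging demand gives qd = 86 - 2p; rearranging supply gives qs = 5p - 54. Without the control the market clears where 86 - 2p = 5p - 54, i.e. p* = 20 and q* = 46.
Because the ceiling (16) lies below the market-clearing price, it is binding.
At p = 16: qd = 86 - 2·16 = 54 and qs = 5·16 - 54 = 26.
Quantity traded falls to 26. At q = 26 the demand price is (86 - 26)/2 = 30 and the supply price is (54 + 26)/5 = 16.
Deadweight loss = ½ · (30 - 16) · (46 - 26) = ½ · 14 · 20 = 140.

140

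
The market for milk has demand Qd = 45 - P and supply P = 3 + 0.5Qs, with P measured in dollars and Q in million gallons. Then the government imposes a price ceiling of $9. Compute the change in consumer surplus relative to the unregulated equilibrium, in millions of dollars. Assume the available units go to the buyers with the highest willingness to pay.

Rearranging supply gives Qs = 2P - 6. Without the control the market clears where 45 - P = 2P - 6, i.e. P* = 17 and Q* = 28.
Because the ceiling (9) lies below the market-clearing price, it is binding.
At P = 9: Qd = 45 - 9 = 36 and Qs = 2·9 - 6 = 12.
Consumer surplus without the control is ½ · (45 - 17) · 28 = 392.
With the ceiling, 12 units are sold at 9 (assume they go to the highest-value buyers). The demand price at Q = 12 is 33, so CS = ½ · [(45 - 9) + (33 - 9)] · 12 = 360.
Change in consumer surplus = 360 - 392 = -32.

-32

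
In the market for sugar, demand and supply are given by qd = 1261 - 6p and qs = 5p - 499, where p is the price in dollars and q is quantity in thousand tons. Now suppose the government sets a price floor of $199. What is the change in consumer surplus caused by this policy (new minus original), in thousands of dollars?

Without the control the market clears where 1261 - 6p = 5p - 499, i.e. p* = 160 and q* = 301.
Because the floor (199) lies above the market-clearing price, it is binding.
At p = 199: qd = 1261 - 6·199 = 67 and qs = 5·199 - 499 = 496.
Consumer surplus without the control is ½ · (1261/6 - 160) · 301 = 90601/12.
With the floor, consumers buy 67 units at 199, so CS = ½ · (1261/6 - 199) · 67 = 4489/12.
Change in consumer surplus = 4489/12 - 90601/12 = -7176.

-7176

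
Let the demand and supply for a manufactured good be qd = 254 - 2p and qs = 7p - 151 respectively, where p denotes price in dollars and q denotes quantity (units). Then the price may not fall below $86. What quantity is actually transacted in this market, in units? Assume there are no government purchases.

82

Without the control the market clears where 254 - 2p = 7p - 151, i.e. p* = 45 and q* = 164.
Because the floor (86) lies above the market-clearing price, it is binding.
At p = 86: qd = 254 - 2·86 = 82 and qs = 7·86 - 151 = 451.
The quantity actually transacted is the short side, demand: 82.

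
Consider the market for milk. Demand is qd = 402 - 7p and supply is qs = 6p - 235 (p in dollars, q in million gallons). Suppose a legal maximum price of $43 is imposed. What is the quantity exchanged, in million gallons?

23

Without the control the market clears where 402 - 7p = 6p - 235, i.e. p* = 49 and q* = 59.
Because the ceiling (43) lies below the market-clearing price, it is binding.
At p = 43: qd = 402 - 7·43 = 101 and qs = 6·43 - 235 = 23.
The quantity actually transacted is the short side, supply: 23.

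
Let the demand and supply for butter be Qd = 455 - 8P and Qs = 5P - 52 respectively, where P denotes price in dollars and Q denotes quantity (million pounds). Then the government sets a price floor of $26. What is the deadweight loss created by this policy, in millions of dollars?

In a free market, 455 - 8P = 5P - 52 gives the equilibrium P* = 39, Q* = 143.
Since 26 is below P* = 39, the floor does not bind and the free-market outcome prevails.
Since the control does not bind, no trades are prevented and deadweight loss is zero.

0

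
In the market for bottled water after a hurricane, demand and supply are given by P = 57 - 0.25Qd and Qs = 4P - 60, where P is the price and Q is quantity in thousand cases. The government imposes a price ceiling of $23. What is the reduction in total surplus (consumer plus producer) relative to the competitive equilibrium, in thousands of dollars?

Rearranging demand gives Qd = 228 - 4P. In a free market, 228 - 4P = 4P - 60 gives the equilibrium P* = 36, Q* = 84.
Because the ceiling (23) lies below the market-clearing price, it is binding.
At P = 23: Qd = 228 - 4·23 = 136 and Qs = 4·23 - 60 = 32.
Quantity traded falls to 32. At Q = 32 the demand price is (228 - 32)/4 = 49 and the supply price is (60 + 32)/4 = 23.
Deadweight loss = ½ · (49 - 23) · (84 - 32) = ½ · 26 · 52 = 676.

676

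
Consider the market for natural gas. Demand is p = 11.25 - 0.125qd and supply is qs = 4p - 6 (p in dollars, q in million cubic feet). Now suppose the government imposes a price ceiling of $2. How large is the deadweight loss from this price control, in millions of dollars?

108

Rearranging demand gives qd = 90 - 8p. In a free market, 90 - 8p = 4p - 6 gives the equilibrium p* = 8, q* = 26.
Since 2 < 8, the ceiling is binding.
At p = 2: qd = 90 - 8·2 = 74 and qs = 4·2 - 6 = 2.
Quantity traded falls to 2. At q = 2 the demand price is (90 - 2)/8 = 11 and the supply price is (6 + 2)/4 = 2.
Deadweight loss = ½ · (11 - 2) · (26 - 2) = ½ · 9 · 24 = 108.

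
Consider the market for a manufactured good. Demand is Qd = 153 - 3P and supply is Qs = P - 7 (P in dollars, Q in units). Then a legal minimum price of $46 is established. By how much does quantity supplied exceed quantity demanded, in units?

In a free market, 153 - 3P = P - 7 gives the equilibrium P* = 40, Q* = 33.
Since 46 > 40, the floor is binding.
At P = 46: Qd = 153 - 3·46 = 15 and Qs = 46 - 7 = 39.
Surplus = Qs - Qd = 39 - 15 = 24.

24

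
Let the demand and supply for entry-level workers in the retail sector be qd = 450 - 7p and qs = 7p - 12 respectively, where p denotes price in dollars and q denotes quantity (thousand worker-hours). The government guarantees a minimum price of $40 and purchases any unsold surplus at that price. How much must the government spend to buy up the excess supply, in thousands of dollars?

Without the control the market clears where 450 - 7p = 7p - 12, i.e. p* = 33 and q* = 219.
The floor of 40 is above the equilibrium price 33, so it binds.
At p = 40: qd = 450 - 7·40 = 170 and qs = 7·40 - 12 = 268.
Surplus = qs - qd = 98.
Government expenditure = surplus × support price = 98 × 40 = 3920.

3920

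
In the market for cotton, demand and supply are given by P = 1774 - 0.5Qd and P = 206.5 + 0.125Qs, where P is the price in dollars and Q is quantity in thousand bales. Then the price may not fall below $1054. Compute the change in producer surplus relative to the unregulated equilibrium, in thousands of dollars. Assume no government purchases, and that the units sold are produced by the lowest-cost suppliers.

Rearranging demand gives Qd = 3548 - 2P; rearranging supply gives Qs = 8P - 1652. Setting quantity demanded equal to quantity supplied, 3548 - 2P = 8P - 1652, gives P* = 520 and Q* = 2508.
Because the floor (1054) lies above the market-clearing price, it is binding.
At P = 1054: Qd = 3548 - 2·1054 = 1440 and Qs = 8·1054 - 1652 = 6780.
Producer surplus without the control is ½ · (520 - 206.5) · 2508 = 393129.
With the floor, 1440 units are sold at 1054. The supply price at Q = 1440 is 386.5, so PS = ½ · [(1054 - 206.5) + (1054 - 386.5)] · 1440 = 1090800.
Change in producer surplus = 1090800 - 393129 = 697671.

697671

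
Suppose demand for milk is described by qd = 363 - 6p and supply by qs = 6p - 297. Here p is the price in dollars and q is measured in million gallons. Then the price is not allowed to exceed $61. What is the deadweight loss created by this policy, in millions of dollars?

0

Setting quantity demanded equal to quantity supplied, 363 - 6p = 6p - 297, gives p* = 55 and q* = 33.
Since 61 is above p* = 55, the ceiling does not bind and the free-market outcome prevails.
Since the control does not bind, no trades are prevented and deadweight loss is zero.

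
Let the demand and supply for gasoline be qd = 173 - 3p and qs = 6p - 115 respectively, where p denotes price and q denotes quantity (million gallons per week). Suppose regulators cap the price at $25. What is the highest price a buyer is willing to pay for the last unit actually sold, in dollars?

46

Setting quantity demanded equal to quantity supplied, 173 - 3p = 6p - 115, gives p* = 32 and q* = 77.
The ceiling of 25 is below the equilibrium price 32, so it binds.
At p = 25: qd = 173 - 3·25 = 98 and qs = 6·25 - 115 = 35.
Only 35 units reach the market. On the demand curve, the marginal buyer's willingness to pay at q = 35 is (173 - 35)/3 = 46.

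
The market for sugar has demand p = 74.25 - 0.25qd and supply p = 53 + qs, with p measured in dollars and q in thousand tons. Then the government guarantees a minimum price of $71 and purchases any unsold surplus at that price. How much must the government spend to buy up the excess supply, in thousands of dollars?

Rearranging demand gives qd = 297 - 4p; rearranging supply gives qs = p - 53. Equilibrium: 297 - 4p = p - 53, so 350 = 5p and p* = 70, q* = 17.
Since 71 > 70, the floor is binding.
At p = 71: qd = 297 - 4·71 = 13 and qs = 71 - 53 = 18.
Surplus = qs - qd = 5.
Government expenditure = surplus × support price = 5 × 71 = 355.

355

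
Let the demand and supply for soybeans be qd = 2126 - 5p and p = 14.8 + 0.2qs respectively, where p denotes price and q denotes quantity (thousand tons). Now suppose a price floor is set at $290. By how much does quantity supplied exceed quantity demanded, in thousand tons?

Rearranging supply gives qs = 5p - 74. Setting quantity demanded equal to quantity supplied, 2126 - 5p = 5p - 74, gives p* = 220 and q* = 1026.
The floor of 290 is above the equilibrium price 220, so it binds.
At p = 290: qd = 2126 - 5·290 = 676 and qs = 5·290 - 74 = 1376.
Surplus = qs - qd = 1376 - 676 = 700.

700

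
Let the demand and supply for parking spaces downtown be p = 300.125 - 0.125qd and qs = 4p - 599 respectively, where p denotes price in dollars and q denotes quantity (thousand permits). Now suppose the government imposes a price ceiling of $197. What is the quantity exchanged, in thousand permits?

189

Rearranging demand gives qd = 2401 - 8p. In a free market, 2401 - 8p = 4p - 599 gives the equilibrium p* = 250, q* = 401.
Because the ceiling (197) lies below the market-clearing price, it is binding.
At p = 197: qd = 2401 - 8·197 = 825 and qs = 4·197 - 599 = 189.
The quantity actually transacted is the short side, supply: 189.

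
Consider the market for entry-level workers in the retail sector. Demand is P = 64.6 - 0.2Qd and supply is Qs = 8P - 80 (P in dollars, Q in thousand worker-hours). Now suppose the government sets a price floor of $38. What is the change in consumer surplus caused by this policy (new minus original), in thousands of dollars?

-1053.5

Rearranging demand gives Qd = 323 - 5P. Equilibrium: 323 - 5P = 8P - 80, so 403 = 13P and P* = 31, Q* = 168.
Because the floor (38) lies above the market-clearing price, it is binding.
At P = 38: Qd = 323 - 5·38 = 133 and Qs = 8·38 - 80 = 224.
Consumer surplus without the control is ½ · (64.6 - 31) · 168 = 2822.4.
With the floor, consumers buy 133 units at 38, so CS = ½ · (64.6 - 38) · 133 = 1768.9.
Change in consumer surplus = 1768.9 - 2822.4 = -1053.5.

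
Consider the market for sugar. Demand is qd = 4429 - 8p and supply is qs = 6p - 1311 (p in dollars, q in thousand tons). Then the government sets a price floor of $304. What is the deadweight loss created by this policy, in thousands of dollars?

0

In a free market, 4429 - 8p = 6p - 1311 gives the equilibrium p* = 410, q* = 1149.
Since 304 is below p* = 410, the floor does not bind and the free-market outcome prevails.
Since the control does not bind, no trades are prevented and deadweight loss is zero.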